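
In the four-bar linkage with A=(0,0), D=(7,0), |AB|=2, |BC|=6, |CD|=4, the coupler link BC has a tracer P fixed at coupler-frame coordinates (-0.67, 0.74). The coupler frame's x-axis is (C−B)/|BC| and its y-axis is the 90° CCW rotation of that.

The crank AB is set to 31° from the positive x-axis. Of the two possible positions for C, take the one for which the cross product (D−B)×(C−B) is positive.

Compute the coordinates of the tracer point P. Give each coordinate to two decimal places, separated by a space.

0.77 1.34

A=(0,0), D=(7.00,0)
B = A + 2.00·(cos31°, sin31°) = (1.7143, 1.0301)
|BD| = 5.3851
circle(B,6.00) ∩ circle(D,4.00): a=4.5495, h=3.9118
  candidates: C₊=(6.9281,3.9994) cross=21.065; C₋=(5.4316,-3.6797) cross=-21.065
  mode + wants cross > 0 → take C=(6.9281,3.9994) (cross=21.065)
ex = (C−B)/|BC| = (0.8690,0.4949); ey = (-0.4949,0.8690)
P = B + -0.67·ex + 0.74·ey = (0.7659,1.3415)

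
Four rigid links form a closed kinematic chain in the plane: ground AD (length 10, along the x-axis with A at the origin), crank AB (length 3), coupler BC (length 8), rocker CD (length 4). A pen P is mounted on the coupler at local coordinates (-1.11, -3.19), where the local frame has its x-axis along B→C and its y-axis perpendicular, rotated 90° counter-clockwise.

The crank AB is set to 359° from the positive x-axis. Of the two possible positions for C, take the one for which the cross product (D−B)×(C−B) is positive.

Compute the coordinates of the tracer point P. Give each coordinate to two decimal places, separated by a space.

3.66 -3.37

A=(0,0), D=(10.00,0)
B = A + 3.00·(cos359°, sin359°) = (2.9995, -0.0524)
|BD| = 7.0007
circle(B,8.00) ∩ circle(D,4.00): a=6.9286, h=3.9994
  candidates: C₊=(9.8980,3.9987) cross=27.998; C₋=(9.9578,-3.9998) cross=-27.998
  mode + wants cross > 0 → take C=(9.8980,3.9987) (cross=27.998)
ex = (C−B)/|BC| = (0.8623,0.5064); ey = (-0.5064,0.8623)
P = B + -1.11·ex + -3.19·ey = (3.6577,-3.3652)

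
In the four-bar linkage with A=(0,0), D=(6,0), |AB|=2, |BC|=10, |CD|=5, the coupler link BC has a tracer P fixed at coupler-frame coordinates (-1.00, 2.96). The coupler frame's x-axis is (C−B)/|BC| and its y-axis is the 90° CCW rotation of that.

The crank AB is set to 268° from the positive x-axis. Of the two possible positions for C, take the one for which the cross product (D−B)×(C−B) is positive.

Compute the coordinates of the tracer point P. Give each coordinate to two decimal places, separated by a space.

-2.83 -0.53

A=(0,0), D=(6.00,0)
B = A + 2.00·(cos268°, sin268°) = (-0.0698, -1.9988)
|BD| = 6.3904
circle(B,10.00) ∩ circle(D,5.00): a=9.0634, h=4.2256
  candidates: C₊=(7.2172,4.8496) cross=27.003; C₋=(9.8605,-3.1775) cross=-27.003
  mode + wants cross > 0 → take C=(7.2172,4.8496) (cross=27.003)
ex = (C−B)/|BC| = (0.7287,0.6848); ey = (-0.6848,0.7287)
P = B + -1.00·ex + 2.96·ey = (-2.8256,-0.5267)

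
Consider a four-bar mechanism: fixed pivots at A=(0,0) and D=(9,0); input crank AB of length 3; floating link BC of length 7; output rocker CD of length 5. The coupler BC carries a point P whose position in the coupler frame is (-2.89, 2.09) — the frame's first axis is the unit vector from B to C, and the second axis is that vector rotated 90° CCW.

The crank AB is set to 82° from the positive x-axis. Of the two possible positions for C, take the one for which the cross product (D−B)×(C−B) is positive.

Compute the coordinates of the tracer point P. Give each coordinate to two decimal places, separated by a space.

A=(0,0), D=(9.00,0)
B = A + 3.00·(cos82°, sin82°) = (0.4175, 2.9708)
|BD| = 9.0821
circle(B,7.00) ∩ circle(D,5.00): a=5.8623, h=3.8253
  candidates: C₊=(7.2086,4.6681) cross=34.742; C₋=(4.7061,-2.5617) cross=-34.742
  mode + wants cross > 0 → take C=(7.2086,4.6681) (cross=34.742)
ex = (C−B)/|BC| = (0.9702,0.2425); ey = (-0.2425,0.9702)
P = B + -2.89·ex + 2.09·ey = (-2.8930,4.2977)

-2.89 4.30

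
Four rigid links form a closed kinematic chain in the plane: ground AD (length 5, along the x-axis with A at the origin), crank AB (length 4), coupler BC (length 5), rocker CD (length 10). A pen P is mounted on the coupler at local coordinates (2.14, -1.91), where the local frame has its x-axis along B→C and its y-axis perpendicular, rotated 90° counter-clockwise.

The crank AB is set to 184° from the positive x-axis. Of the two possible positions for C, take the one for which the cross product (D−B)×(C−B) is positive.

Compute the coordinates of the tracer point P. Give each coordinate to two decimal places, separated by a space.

-2.01 1.79

A=(0,0), D=(5.00,0)
B = A + 4.00·(cos184°, sin184°) = (-3.9903, -0.2790)
|BD| = 8.9946
circle(B,5.00) ∩ circle(D,10.00): a=0.3281, h=4.9892
  candidates: C₊=(-3.8171,4.7180) cross=44.876; C₋=(-3.5075,-5.2557) cross=-44.876
  mode + wants cross > 0 → take C=(-3.8171,4.7180) (cross=44.876)
ex = (C−B)/|BC| = (0.0346,0.9994); ey = (-0.9994,0.0346)
P = B + 2.14·ex + -1.91·ey = (-2.0073,1.7935)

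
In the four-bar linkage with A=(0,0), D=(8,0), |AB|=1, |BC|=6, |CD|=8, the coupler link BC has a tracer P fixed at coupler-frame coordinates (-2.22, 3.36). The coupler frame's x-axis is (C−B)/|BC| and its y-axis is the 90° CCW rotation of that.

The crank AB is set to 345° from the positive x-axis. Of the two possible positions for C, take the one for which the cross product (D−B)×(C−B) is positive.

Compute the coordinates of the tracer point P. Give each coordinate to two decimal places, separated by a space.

-2.80 -1.69

A=(0,0), D=(8.00,0)
B = A + 1.00·(cos345°, sin345°) = (0.9659, -0.2588)
|BD| = 7.0388
circle(B,6.00) ∩ circle(D,8.00): a=1.5305, h=5.8015
  candidates: C₊=(2.2820,5.5951) cross=40.836; C₋=(2.7087,-6.0001) cross=-40.836
  mode + wants cross > 0 → take C=(2.2820,5.5951) (cross=40.836)
ex = (C−B)/|BC| = (0.2193,0.9756); ey = (-0.9756,0.2193)
P = B + -2.22·ex + 3.36·ey = (-2.7992,-1.6877)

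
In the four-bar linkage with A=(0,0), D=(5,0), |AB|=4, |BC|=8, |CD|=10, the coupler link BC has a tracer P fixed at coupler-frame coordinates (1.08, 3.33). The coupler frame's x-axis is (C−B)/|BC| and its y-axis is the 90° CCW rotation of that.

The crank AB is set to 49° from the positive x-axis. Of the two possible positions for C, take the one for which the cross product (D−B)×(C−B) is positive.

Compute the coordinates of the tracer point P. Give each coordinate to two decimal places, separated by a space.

A=(0,0), D=(5.00,0)
B = A + 4.00·(cos49°, sin49°) = (2.6242, 3.0188)
|BD| = 3.8416
circle(B,8.00) ∩ circle(D,10.00): a=-2.7648, h=7.5071
  candidates: C₊=(6.8137,9.8342) cross=28.839; C₋=(-4.9849,0.5489) cross=-28.839
  mode + wants cross > 0 → take C=(6.8137,9.8342) (cross=28.839)
ex = (C−B)/|BC| = (0.5237,0.8519); ey = (-0.8519,0.5237)
P = B + 1.08·ex + 3.33·ey = (0.3529,5.6828)

0.35 5.68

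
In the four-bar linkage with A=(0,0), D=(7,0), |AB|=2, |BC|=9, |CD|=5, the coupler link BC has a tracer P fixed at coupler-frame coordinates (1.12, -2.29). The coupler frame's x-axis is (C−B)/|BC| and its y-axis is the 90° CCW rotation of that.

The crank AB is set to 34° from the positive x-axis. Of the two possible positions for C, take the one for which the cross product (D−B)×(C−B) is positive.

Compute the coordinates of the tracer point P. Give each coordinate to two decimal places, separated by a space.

A=(0,0), D=(7.00,0)
B = A + 2.00·(cos34°, sin34°) = (1.6581, 1.1184)
|BD| = 5.4577
circle(B,9.00) ∩ circle(D,5.00): a=7.8592, h=4.3855
  candidates: C₊=(10.2492,3.8004) cross=23.935; C₋=(8.4518,-4.7846) cross=-23.935
  mode + wants cross > 0 → take C=(10.2492,3.8004) (cross=23.935)
ex = (C−B)/|BC| = (0.9546,0.2980); ey = (-0.2980,0.9546)
P = B + 1.12·ex + -2.29·ey = (3.4096,-0.7338)

3.41 -0.73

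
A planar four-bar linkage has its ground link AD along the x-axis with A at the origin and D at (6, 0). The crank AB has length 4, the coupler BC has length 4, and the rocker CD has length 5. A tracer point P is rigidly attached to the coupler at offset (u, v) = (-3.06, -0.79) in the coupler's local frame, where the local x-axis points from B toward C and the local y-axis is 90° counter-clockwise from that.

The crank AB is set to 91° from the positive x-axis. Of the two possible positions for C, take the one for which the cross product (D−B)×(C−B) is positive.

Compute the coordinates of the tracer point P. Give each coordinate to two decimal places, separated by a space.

-3.00 2.81

A=(0,0), D=(6.00,0)
B = A + 4.00·(cos91°, sin91°) = (-0.0698, 3.9994)
|BD| = 7.2690
circle(B,4.00) ∩ circle(D,5.00): a=3.0154, h=2.6282
  candidates: C₊=(3.8942,4.5349) cross=19.104; C₋=(1.0021,0.1457) cross=-19.104
  mode + wants cross > 0 → take C=(3.8942,4.5349) (cross=19.104)
ex = (C−B)/|BC| = (0.9910,0.1339); ey = (-0.1339,0.9910)
P = B + -3.06·ex + -0.79·ey = (-2.9965,2.8068)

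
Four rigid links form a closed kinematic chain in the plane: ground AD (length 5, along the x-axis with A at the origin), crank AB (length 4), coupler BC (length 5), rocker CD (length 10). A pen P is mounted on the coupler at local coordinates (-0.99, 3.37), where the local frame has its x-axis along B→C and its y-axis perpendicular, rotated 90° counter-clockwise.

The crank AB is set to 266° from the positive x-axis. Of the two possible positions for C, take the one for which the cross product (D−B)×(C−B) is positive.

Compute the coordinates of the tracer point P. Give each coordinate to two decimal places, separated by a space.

-0.79 -7.46

A=(0,0), D=(5.00,0)
B = A + 4.00·(cos266°, sin266°) = (-0.2790, -3.9903)
|BD| = 6.6174
circle(B,5.00) ∩ circle(D,10.00): a=-2.3581, h=4.4090
  candidates: C₊=(-4.8188,-1.8950) cross=29.176; C₋=(0.4984,-8.9295) cross=-29.176
  mode + wants cross > 0 → take C=(-4.8188,-1.8950) (cross=29.176)
ex = (C−B)/|BC| = (-0.9080,0.4191); ey = (-0.4191,-0.9080)
P = B + -0.99·ex + 3.37·ey = (-0.7924,-7.4649)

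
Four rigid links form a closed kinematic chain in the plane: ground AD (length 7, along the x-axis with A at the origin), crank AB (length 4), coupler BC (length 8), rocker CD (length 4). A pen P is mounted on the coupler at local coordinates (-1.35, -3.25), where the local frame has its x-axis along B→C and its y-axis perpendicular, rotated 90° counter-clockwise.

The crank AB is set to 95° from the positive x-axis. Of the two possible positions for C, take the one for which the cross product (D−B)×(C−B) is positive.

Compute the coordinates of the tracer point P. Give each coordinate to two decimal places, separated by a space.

A=(0,0), D=(7.00,0)
B = A + 4.00·(cos95°, sin95°) = (-0.3486, 3.9848)
|BD| = 8.3595
circle(B,8.00) ∩ circle(D,4.00): a=7.0507, h=3.7798
  candidates: C₊=(7.6513,3.9466) cross=31.597; C₋=(4.0477,-2.6989) cross=-31.597
  mode + wants cross > 0 → take C=(7.6513,3.9466) (cross=31.597)
ex = (C−B)/|BC| = (1.0000,-0.0048); ey = (0.0048,1.0000)
P = B + -1.35·ex + -3.25·ey = (-1.7141,0.7413)

-1.71 0.74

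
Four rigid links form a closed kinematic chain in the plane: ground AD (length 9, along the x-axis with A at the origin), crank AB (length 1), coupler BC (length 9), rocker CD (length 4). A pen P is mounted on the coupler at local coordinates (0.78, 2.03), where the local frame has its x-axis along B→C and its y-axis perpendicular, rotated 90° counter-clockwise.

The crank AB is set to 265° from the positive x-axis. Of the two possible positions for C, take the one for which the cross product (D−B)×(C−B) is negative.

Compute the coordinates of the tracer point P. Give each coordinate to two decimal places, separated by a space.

A=(0,0), D=(9.00,0)
B = A + 1.00·(cos265°, sin265°) = (-0.0872, -0.9962)
|BD| = 9.1416
circle(B,9.00) ∩ circle(D,4.00): a=8.1260, h=3.8689
  candidates: C₊=(7.5688,3.7352) cross=35.368; C₋=(8.4120,-3.9566) cross=-35.368
  mode - wants cross < 0 → take C=(8.4120,-3.9566) (cross=-35.368)
ex = (C−B)/|BC| = (0.9444,-0.3289); ey = (0.3289,0.9444)
P = B + 0.78·ex + 2.03·ey = (1.3172,0.6643)

1.32 0.66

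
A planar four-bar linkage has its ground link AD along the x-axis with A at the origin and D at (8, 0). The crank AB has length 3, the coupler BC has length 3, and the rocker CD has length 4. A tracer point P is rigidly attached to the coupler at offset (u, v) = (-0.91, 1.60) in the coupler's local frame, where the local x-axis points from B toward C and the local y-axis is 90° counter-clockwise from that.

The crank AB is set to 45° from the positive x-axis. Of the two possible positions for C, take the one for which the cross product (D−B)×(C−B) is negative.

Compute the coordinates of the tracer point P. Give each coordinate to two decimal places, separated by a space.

2.79 3.83

A=(0,0), D=(8.00,0)
B = A + 3.00·(cos45°, sin45°) = (2.1213, 2.1213)
|BD| = 6.2497
circle(B,3.00) ∩ circle(D,4.00): a=2.5648, h=1.5562
  candidates: C₊=(5.0621,2.7145) cross=9.726; C₋=(4.0057,-0.2130) cross=-9.726
  mode - wants cross < 0 → take C=(4.0057,-0.2130) (cross=-9.726)
ex = (C−B)/|BC| = (0.6281,-0.7781); ey = (0.7781,0.6281)
P = B + -0.91·ex + 1.60·ey = (2.7947,3.8344)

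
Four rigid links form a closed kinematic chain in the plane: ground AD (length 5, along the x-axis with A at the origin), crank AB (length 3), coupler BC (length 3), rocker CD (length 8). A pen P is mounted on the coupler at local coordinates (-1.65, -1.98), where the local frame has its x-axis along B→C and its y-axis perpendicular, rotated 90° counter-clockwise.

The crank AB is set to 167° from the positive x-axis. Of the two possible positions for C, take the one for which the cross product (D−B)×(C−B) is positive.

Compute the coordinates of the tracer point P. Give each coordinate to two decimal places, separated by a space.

A=(0,0), D=(5.00,0)
B = A + 3.00·(cos167°, sin167°) = (-2.9231, 0.6749)
|BD| = 7.9518
circle(B,3.00) ∩ circle(D,8.00): a=0.5176, h=2.9550
  candidates: C₊=(-2.1566,3.5753) cross=23.498; C₋=(-2.6582,-2.3134) cross=-23.498
  mode + wants cross > 0 → take C=(-2.1566,3.5753) (cross=23.498)
ex = (C−B)/|BC| = (0.2555,0.9668); ey = (-0.9668,0.2555)
P = B + -1.65·ex + -1.98·ey = (-1.4304,-1.4263)

-1.43 -1.43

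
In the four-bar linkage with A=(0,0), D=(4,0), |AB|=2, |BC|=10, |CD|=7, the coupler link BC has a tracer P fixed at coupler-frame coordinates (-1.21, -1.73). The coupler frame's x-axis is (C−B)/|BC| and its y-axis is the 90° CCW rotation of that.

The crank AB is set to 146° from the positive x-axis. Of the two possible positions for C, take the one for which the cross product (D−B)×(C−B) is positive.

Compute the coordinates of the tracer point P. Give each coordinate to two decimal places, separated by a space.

A=(0,0), D=(4.00,0)
B = A + 2.00·(cos146°, sin146°) = (-1.6581, 1.1184)
|BD| = 5.7675
circle(B,10.00) ∩ circle(D,7.00): a=7.3051, h=6.8291
  candidates: C₊=(6.8326,6.4013) cross=39.387; C₋=(4.1841,-6.9976) cross=-39.387
  mode + wants cross > 0 → take C=(6.8326,6.4013) (cross=39.387)
ex = (C−B)/|BC| = (0.8491,0.5283); ey = (-0.5283,0.8491)
P = B + -1.21·ex + -1.73·ey = (-1.7715,-0.9897)

-1.77 -0.99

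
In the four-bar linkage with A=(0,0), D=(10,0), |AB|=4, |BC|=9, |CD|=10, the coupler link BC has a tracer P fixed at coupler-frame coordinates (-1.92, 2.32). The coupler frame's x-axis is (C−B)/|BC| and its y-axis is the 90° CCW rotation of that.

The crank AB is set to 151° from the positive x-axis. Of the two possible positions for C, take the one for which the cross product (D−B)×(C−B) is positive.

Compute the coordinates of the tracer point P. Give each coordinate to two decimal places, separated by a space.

A=(0,0), D=(10.00,0)
B = A + 4.00·(cos151°, sin151°) = (-3.4985, 1.9392)
|BD| = 13.6371
circle(B,9.00) ∩ circle(D,10.00): a=6.1219, h=6.5971
  candidates: C₊=(3.4993,7.5988) cross=89.966; C₋=(1.6231,-5.4614) cross=-89.966
  mode + wants cross > 0 → take C=(3.4993,7.5988) (cross=89.966)
ex = (C−B)/|BC| = (0.7775,0.6288); ey = (-0.6288,0.7775)
P = B + -1.92·ex + 2.32·ey = (-6.4503,2.5358)

-6.45 2.54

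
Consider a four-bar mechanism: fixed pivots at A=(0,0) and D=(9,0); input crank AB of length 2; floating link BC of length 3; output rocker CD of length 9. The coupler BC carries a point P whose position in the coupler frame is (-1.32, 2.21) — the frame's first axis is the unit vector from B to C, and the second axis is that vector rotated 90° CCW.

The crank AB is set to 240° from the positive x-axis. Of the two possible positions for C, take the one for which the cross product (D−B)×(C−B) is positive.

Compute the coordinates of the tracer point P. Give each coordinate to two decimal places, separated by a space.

A=(0,0), D=(9.00,0)
B = A + 2.00·(cos240°, sin240°) = (-1.0000, -1.7321)
|BD| = 10.1489
circle(B,3.00) ∩ circle(D,9.00): a=1.5273, h=2.5821
  candidates: C₊=(0.0642,1.0729) cross=26.206; C₋=(0.9455,-4.0157) cross=-26.206
  mode + wants cross > 0 → take C=(0.0642,1.0729) (cross=26.206)
ex = (C−B)/|BC| = (0.3547,0.9350); ey = (-0.9350,0.3547)
P = B + -1.32·ex + 2.21·ey = (-3.5345,-2.1823)

-3.53 -2.18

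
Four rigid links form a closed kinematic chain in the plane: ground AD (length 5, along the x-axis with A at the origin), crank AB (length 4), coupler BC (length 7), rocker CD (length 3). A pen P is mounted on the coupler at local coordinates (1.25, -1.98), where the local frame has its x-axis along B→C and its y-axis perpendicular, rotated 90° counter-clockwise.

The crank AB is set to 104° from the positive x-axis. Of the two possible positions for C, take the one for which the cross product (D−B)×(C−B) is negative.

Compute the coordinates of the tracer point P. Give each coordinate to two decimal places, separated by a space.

A=(0,0), D=(5.00,0)
B = A + 4.00·(cos104°, sin104°) = (-0.9677, 3.8812)
|BD| = 7.1188
circle(B,7.00) ∩ circle(D,3.00): a=6.3689, h=2.9048
  candidates: C₊=(5.9550,2.8439) cross=20.678; C₋=(2.7877,-2.0262) cross=-20.678
  mode - wants cross < 0 → take C=(2.7877,-2.0262) (cross=-20.678)
ex = (C−B)/|BC| = (0.5365,-0.8439); ey = (0.8439,0.5365)
P = B + 1.25·ex + -1.98·ey = (-1.9680,1.7641)

-1.97 1.76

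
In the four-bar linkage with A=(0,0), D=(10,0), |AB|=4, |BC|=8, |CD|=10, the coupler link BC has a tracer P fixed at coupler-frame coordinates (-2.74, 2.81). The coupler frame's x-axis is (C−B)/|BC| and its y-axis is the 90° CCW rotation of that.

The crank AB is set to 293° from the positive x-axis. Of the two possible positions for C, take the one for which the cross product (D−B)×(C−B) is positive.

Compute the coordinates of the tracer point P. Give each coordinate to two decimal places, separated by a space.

A=(0,0), D=(10.00,0)
B = A + 4.00·(cos293°, sin293°) = (1.5629, -3.6820)
|BD| = 9.2055
circle(B,8.00) ∩ circle(D,10.00): a=2.6474, h=7.5493
  candidates: C₊=(0.9698,4.2960) cross=69.495; C₋=(7.0089,-9.5422) cross=-69.495
  mode + wants cross > 0 → take C=(0.9698,4.2960) (cross=69.495)
ex = (C−B)/|BC| = (-0.0741,0.9972); ey = (-0.9972,-0.0741)
P = B + -2.74·ex + 2.81·ey = (-1.0362,-6.6228)

-1.04 -6.62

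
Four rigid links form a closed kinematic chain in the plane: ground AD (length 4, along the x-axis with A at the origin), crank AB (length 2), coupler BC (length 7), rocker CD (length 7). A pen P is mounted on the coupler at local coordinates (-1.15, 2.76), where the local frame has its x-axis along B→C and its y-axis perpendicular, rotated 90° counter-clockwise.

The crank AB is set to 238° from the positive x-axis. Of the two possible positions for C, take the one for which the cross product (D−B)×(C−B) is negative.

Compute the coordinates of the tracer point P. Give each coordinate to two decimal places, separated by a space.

A=(0,0), D=(4.00,0)
B = A + 2.00·(cos238°, sin238°) = (-1.0598, -1.6961)
|BD| = 5.3365
circle(B,7.00) ∩ circle(D,7.00): a=2.6683, h=6.4715
  candidates: C₊=(-0.5867,5.2879) cross=34.535; C₋=(3.5269,-6.9840) cross=-34.535
  mode - wants cross < 0 → take C=(3.5269,-6.9840) (cross=-34.535)
ex = (C−B)/|BC| = (0.6552,-0.7554); ey = (0.7554,0.6552)
P = B + -1.15·ex + 2.76·ey = (0.2716,0.9811)

0.27 0.98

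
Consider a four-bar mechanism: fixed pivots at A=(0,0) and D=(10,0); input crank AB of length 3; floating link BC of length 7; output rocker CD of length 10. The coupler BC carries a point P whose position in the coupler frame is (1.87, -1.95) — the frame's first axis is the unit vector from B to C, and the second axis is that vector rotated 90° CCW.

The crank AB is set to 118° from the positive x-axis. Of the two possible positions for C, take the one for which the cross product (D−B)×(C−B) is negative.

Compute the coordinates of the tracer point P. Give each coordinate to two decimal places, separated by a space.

A=(0,0), D=(10.00,0)
B = A + 3.00·(cos118°, sin118°) = (-1.4084, 2.6488)
|BD| = 11.7119
circle(B,7.00) ∩ circle(D,10.00): a=3.6787, h=5.9555
  candidates: C₊=(3.5219,7.6180) cross=69.750; C₋=(0.8280,-3.9843) cross=-69.750
  mode - wants cross < 0 → take C=(0.8280,-3.9843) (cross=-69.750)
ex = (C−B)/|BC| = (0.3195,-0.9476); ey = (0.9476,0.3195)
P = B + 1.87·ex + -1.95·ey = (-2.6588,0.2538)

-2.66 0.25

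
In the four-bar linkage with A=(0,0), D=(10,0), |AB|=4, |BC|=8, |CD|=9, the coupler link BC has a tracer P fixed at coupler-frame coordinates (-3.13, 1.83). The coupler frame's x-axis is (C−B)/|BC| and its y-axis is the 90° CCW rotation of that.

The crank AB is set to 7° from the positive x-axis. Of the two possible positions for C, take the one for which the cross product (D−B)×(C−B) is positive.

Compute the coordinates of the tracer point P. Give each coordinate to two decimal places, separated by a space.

A=(0,0), D=(10.00,0)
B = A + 4.00·(cos7°, sin7°) = (3.9702, 0.4875)
|BD| = 6.0495
circle(B,8.00) ∩ circle(D,9.00): a=1.6197, h=7.8343
  candidates: C₊=(6.2159,8.1658) cross=47.394; C₋=(4.9533,-7.4519) cross=-47.394
  mode + wants cross > 0 → take C=(6.2159,8.1658) (cross=47.394)
ex = (C−B)/|BC| = (0.2807,0.9598); ey = (-0.9598,0.2807)
P = B + -3.13·ex + 1.83·ey = (1.3351,-2.0030)

1.34 -2.00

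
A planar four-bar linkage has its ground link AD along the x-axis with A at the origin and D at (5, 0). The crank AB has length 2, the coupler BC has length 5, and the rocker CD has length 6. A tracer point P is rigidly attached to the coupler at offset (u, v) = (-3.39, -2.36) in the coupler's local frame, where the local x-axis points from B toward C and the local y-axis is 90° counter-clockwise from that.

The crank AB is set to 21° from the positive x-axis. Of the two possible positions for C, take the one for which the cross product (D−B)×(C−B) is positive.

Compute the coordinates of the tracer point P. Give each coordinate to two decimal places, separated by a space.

3.49 -3.08

A=(0,0), D=(5.00,0)
B = A + 2.00·(cos21°, sin21°) = (1.8672, 0.7167)
|BD| = 3.2138
circle(B,5.00) ∩ circle(D,6.00): a=-0.1045, h=4.9989
  candidates: C₊=(2.8802,5.6130) cross=16.065; C₋=(0.6504,-4.1330) cross=-16.065
  mode + wants cross > 0 → take C=(2.8802,5.6130) (cross=16.065)
ex = (C−B)/|BC| = (0.2026,0.9793); ey = (-0.9793,0.2026)
P = B + -3.39·ex + -2.36·ey = (3.4914,-3.0811)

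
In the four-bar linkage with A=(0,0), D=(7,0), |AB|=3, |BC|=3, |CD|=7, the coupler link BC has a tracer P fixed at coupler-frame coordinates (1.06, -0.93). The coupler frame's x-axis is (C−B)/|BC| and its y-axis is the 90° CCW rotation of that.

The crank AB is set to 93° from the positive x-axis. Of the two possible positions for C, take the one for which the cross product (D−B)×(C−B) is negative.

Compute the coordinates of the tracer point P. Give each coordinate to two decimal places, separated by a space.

A=(0,0), D=(7.00,0)
B = A + 3.00·(cos93°, sin93°) = (-0.1570, 2.9959)
|BD| = 7.7587
circle(B,3.00) ∩ circle(D,7.00): a=1.3016, h=2.7029
  candidates: C₊=(2.0874,4.9866) cross=20.971; C₋=(-0.0000,0.0000) cross=-20.971
  mode - wants cross < 0 → take C=(-0.0000,0.0000) (cross=-20.971)
ex = (C−B)/|BC| = (0.0523,-0.9986); ey = (0.9986,0.0523)
P = B + 1.06·ex + -0.93·ey = (-1.0303,1.8887)

-1.03 1.89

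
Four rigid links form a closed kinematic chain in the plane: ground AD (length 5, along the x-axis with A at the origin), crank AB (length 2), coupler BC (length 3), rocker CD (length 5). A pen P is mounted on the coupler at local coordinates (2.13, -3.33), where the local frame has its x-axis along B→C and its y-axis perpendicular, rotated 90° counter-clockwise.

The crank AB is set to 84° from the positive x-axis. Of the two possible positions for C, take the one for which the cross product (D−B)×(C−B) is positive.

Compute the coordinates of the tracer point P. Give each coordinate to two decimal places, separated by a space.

4.10 1.27

A=(0,0), D=(5.00,0)
B = A + 2.00·(cos84°, sin84°) = (0.2091, 1.9890)
|BD| = 5.1874
circle(B,3.00) ∩ circle(D,5.00): a=1.0515, h=2.8097
  candidates: C₊=(2.2575,4.1808) cross=14.575; C₋=(0.1029,-1.0091) cross=-14.575
  mode + wants cross > 0 → take C=(2.2575,4.1808) (cross=14.575)
ex = (C−B)/|BC| = (0.6828,0.7306); ey = (-0.7306,0.6828)
P = B + 2.13·ex + -3.33·ey = (4.0963,1.2714)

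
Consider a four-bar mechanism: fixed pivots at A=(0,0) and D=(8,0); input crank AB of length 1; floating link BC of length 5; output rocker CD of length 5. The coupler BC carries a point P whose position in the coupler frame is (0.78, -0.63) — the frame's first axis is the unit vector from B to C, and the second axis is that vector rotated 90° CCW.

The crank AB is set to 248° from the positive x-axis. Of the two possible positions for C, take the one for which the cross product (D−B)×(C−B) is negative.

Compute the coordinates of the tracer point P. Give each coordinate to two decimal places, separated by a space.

0.05 -1.84

A=(0,0), D=(8.00,0)
B = A + 1.00·(cos248°, sin248°) = (-0.3746, -0.9272)
|BD| = 8.4258
circle(B,5.00) ∩ circle(D,5.00): a=4.2129, h=2.6929
  candidates: C₊=(3.5164,2.2129) cross=22.690; C₋=(4.1090,-3.1401) cross=-22.690
  mode - wants cross < 0 → take C=(4.1090,-3.1401) (cross=-22.690)
ex = (C−B)/|BC| = (0.8967,-0.4426); ey = (0.4426,0.8967)
P = B + 0.78·ex + -0.63·ey = (0.0460,-1.8373)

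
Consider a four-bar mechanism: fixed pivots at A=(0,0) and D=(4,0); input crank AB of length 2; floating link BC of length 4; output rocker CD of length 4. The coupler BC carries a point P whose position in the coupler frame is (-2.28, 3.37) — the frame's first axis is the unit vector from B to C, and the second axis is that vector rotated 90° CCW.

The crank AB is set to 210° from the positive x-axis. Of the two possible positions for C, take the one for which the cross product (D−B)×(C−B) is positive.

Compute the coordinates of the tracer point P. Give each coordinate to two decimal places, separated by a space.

A=(0,0), D=(4.00,0)
B = A + 2.00·(cos210°, sin210°) = (-1.7321, -1.0000)
|BD| = 5.8186
circle(B,4.00) ∩ circle(D,4.00): a=2.9093, h=2.7452
  candidates: C₊=(0.6622,2.2043) cross=15.973; C₋=(1.6058,-3.2043) cross=-15.973
  mode + wants cross > 0 → take C=(0.6622,2.2043) (cross=15.973)
ex = (C−B)/|BC| = (0.5986,0.8011); ey = (-0.8011,0.5986)
P = B + -2.28·ex + 3.37·ey = (-5.7964,-0.8093)

-5.80 -0.81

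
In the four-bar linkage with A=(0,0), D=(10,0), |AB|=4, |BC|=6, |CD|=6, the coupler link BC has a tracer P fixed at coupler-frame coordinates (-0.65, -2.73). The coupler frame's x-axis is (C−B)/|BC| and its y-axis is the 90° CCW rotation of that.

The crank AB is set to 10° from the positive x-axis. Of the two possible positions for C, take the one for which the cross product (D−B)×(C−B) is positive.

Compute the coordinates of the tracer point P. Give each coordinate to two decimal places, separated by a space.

A=(0,0), D=(10.00,0)
B = A + 4.00·(cos10°, sin10°) = (3.9392, 0.6946)
|BD| = 6.1004
circle(B,6.00) ∩ circle(D,6.00): a=3.0502, h=5.1668
  candidates: C₊=(7.5579,5.4805) cross=31.520; C₋=(6.3813,-4.7859) cross=-31.520
  mode + wants cross > 0 → take C=(7.5579,5.4805) (cross=31.520)
ex = (C−B)/|BC| = (0.6031,0.7977); ey = (-0.7977,0.6031)
P = B + -0.65·ex + -2.73·ey = (5.7248,-1.4704)

5.72 -1.47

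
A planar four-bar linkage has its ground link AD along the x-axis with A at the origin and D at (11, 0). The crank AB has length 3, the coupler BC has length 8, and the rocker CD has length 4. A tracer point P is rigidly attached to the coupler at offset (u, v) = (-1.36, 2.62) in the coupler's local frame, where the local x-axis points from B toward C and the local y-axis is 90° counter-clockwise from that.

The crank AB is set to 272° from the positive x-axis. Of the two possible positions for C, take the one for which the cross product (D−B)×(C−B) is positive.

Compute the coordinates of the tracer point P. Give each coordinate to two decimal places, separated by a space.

-2.36 -1.37

A=(0,0), D=(11.00,0)
B = A + 3.00·(cos272°, sin272°) = (0.1047, -2.9982)
|BD| = 11.3003
circle(B,8.00) ∩ circle(D,4.00): a=7.7740, h=1.8882
  candidates: C₊=(7.0991,0.8849) cross=21.337; C₋=(8.1010,-2.7561) cross=-21.337
  mode + wants cross > 0 → take C=(7.0991,0.8849) (cross=21.337)
ex = (C−B)/|BC| = (0.8743,0.4854); ey = (-0.4854,0.8743)
P = B + -1.36·ex + 2.62·ey = (-2.3561,-1.3676)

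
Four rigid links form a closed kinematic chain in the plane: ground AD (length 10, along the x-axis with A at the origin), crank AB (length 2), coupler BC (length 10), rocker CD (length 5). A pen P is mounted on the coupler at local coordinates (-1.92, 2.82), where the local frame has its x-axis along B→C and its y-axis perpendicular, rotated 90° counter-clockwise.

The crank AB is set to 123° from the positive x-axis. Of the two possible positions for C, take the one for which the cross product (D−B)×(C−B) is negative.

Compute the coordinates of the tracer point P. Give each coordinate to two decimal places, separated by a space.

A=(0,0), D=(10.00,0)
B = A + 2.00·(cos123°, sin123°) = (-1.0893, 1.6773)
|BD| = 11.2154
circle(B,10.00) ∩ circle(D,5.00): a=8.9513, h=4.4580
  candidates: C₊=(8.4281,4.7465) cross=49.998; C₋=(7.0946,-4.0693) cross=-49.998
  mode - wants cross < 0 → take C=(7.0946,-4.0693) (cross=-49.998)
ex = (C−B)/|BC| = (0.8184,-0.5747); ey = (0.5747,0.8184)
P = B + -1.92·ex + 2.82·ey = (-1.0400,5.0886)

-1.04 5.09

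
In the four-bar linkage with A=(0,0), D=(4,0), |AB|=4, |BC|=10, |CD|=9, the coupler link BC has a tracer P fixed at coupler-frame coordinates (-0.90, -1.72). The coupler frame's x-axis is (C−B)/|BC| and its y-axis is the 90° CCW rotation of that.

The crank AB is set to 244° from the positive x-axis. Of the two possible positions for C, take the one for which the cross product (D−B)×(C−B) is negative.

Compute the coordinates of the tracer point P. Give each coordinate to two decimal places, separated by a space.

-3.38 -4.65

A=(0,0), D=(4.00,0)
B = A + 4.00·(cos244°, sin244°) = (-1.7535, -3.5952)
|BD| = 6.7844
circle(B,10.00) ∩ circle(D,9.00): a=4.7925, h=8.7768
  candidates: C₊=(-2.3402,6.3876) cross=59.545; C₋=(6.9618,-8.4987) cross=-59.545
  mode - wants cross < 0 → take C=(6.9618,-8.4987) (cross=-59.545)
ex = (C−B)/|BC| = (0.8715,-0.4904); ey = (0.4904,0.8715)
P = B + -0.90·ex + -1.72·ey = (-3.3813,-4.6529)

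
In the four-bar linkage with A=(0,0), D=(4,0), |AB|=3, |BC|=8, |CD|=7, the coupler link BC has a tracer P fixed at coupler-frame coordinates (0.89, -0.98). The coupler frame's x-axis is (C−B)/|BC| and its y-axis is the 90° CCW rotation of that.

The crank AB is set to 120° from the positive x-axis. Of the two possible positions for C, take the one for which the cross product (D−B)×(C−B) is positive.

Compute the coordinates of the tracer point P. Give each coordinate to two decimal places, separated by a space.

-0.22 2.25

A=(0,0), D=(4.00,0)
B = A + 3.00·(cos120°, sin120°) = (-1.5000, 2.5981)
|BD| = 6.0828
circle(B,8.00) ∩ circle(D,7.00): a=4.2744, h=6.7624
  candidates: C₊=(5.2532,6.8869) cross=41.134; C₋=(-0.5235,-5.3421) cross=-41.134
  mode + wants cross > 0 → take C=(5.2532,6.8869) (cross=41.134)
ex = (C−B)/|BC| = (0.8442,0.5361); ey = (-0.5361,0.8442)
P = B + 0.89·ex + -0.98·ey = (-0.2233,2.2479)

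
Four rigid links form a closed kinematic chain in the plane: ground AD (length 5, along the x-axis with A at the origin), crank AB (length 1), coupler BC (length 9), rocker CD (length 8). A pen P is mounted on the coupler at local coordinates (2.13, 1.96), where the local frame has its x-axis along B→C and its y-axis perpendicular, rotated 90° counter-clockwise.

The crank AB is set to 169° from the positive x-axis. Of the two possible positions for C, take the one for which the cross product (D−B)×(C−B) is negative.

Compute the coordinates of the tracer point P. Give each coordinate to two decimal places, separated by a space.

A=(0,0), D=(5.00,0)
B = A + 1.00·(cos169°, sin169°) = (-0.9816, 0.1908)
|BD| = 5.9847
circle(B,9.00) ∩ circle(D,8.00): a=4.4126, h=7.8440
  candidates: C₊=(3.6789,7.8902) cross=46.944; C₋=(3.1787,-7.7899) cross=-46.944
  mode - wants cross < 0 → take C=(3.1787,-7.7899) (cross=-46.944)
ex = (C−B)/|BC| = (0.4623,-0.8867); ey = (0.8867,0.4623)
P = B + 2.13·ex + 1.96·ey = (1.7410,-0.7919)

1.74 -0.79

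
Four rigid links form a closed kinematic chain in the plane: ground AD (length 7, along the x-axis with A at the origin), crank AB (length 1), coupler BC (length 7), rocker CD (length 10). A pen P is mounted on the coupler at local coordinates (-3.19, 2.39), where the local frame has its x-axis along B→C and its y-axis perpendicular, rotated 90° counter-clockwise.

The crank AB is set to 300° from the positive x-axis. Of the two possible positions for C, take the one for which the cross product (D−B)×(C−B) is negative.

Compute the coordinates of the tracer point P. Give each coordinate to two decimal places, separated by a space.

A=(0,0), D=(7.00,0)
B = A + 1.00·(cos300°, sin300°) = (0.5000, -0.8660)
|BD| = 6.5574
circle(B,7.00) ∩ circle(D,10.00): a=-0.6100, h=6.9734
  candidates: C₊=(-1.0256,5.9657) cross=45.727; C₋=(0.8163,-7.8589) cross=-45.727
  mode - wants cross < 0 → take C=(0.8163,-7.8589) (cross=-45.727)
ex = (C−B)/|BC| = (0.0452,-0.9990); ey = (0.9990,0.0452)
P = B + -3.19·ex + 2.39·ey = (2.7434,2.4287)

2.74 2.43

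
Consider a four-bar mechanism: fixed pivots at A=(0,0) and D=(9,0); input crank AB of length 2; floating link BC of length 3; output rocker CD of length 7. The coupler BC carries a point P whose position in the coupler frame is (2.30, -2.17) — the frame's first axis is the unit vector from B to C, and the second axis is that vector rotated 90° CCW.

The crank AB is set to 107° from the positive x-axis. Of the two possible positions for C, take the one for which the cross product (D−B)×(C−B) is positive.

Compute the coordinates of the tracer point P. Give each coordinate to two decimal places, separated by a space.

A=(0,0), D=(9.00,0)
B = A + 2.00·(cos107°, sin107°) = (-0.5847, 1.9126)
|BD| = 9.7737
circle(B,3.00) ∩ circle(D,7.00): a=2.8405, h=0.9650
  candidates: C₊=(2.3897,2.3031) cross=9.432; C₋=(2.0120,0.4104) cross=-9.432
  mode + wants cross > 0 → take C=(2.3897,2.3031) (cross=9.432)
ex = (C−B)/|BC| = (0.9915,0.1302); ey = (-0.1302,0.9915)
P = B + 2.30·ex + -2.17·ey = (1.9782,0.0605)

1.98 0.06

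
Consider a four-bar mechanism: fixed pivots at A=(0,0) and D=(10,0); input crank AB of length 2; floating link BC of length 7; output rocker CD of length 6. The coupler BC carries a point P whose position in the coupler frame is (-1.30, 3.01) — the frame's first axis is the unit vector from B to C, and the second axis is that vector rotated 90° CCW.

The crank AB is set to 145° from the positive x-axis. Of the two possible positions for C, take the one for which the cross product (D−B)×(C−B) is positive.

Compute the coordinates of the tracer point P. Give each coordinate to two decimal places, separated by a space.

A=(0,0), D=(10.00,0)
B = A + 2.00·(cos145°, sin145°) = (-1.6383, 1.1472)
|BD| = 11.6947
circle(B,7.00) ∩ circle(D,6.00): a=6.4032, h=2.8283
  candidates: C₊=(5.0114,3.3338) cross=33.077; C₋=(4.4565,-2.2957) cross=-33.077
  mode + wants cross > 0 → take C=(5.0114,3.3338) (cross=33.077)
ex = (C−B)/|BC| = (0.9500,0.3124); ey = (-0.3124,0.9500)
P = B + -1.30·ex + 3.01·ey = (-3.8135,3.6004)

-3.81 3.60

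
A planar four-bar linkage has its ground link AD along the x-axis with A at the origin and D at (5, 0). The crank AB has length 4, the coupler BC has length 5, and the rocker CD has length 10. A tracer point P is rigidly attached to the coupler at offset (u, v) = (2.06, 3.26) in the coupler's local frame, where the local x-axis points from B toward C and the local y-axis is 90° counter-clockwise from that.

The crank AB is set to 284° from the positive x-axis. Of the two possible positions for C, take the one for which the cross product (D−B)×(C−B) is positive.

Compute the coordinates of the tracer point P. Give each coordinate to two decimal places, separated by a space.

-0.79 -7.31

A=(0,0), D=(5.00,0)
B = A + 4.00·(cos284°, sin284°) = (0.9677, -3.8812)
|BD| = 5.5967
circle(B,5.00) ∩ circle(D,10.00): a=-3.9020, h=3.1264
  candidates: C₊=(-4.0117,-4.3346) cross=17.497; C₋=(0.3244,-8.8396) cross=-17.497
  mode + wants cross > 0 → take C=(-4.0117,-4.3346) (cross=17.497)
ex = (C−B)/|BC| = (-0.9959,-0.0907); ey = (0.0907,-0.9959)
P = B + 2.06·ex + 3.26·ey = (-0.7882,-7.3146)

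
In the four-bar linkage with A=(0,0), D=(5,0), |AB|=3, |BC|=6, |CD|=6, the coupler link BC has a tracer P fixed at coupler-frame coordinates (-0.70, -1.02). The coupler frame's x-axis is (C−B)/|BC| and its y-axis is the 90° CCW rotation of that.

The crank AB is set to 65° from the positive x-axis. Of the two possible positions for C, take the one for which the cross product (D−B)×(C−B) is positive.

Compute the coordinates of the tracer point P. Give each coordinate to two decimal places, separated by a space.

1.20 1.48

A=(0,0), D=(5.00,0)
B = A + 3.00·(cos65°, sin65°) = (1.2679, 2.7189)
|BD| = 4.6175
circle(B,6.00) ∩ circle(D,6.00): a=2.3088, h=5.5380
  candidates: C₊=(6.3949,5.8356) cross=25.572; C₋=(-0.1270,-3.1167) cross=-25.572
  mode + wants cross > 0 → take C=(6.3949,5.8356) (cross=25.572)
ex = (C−B)/|BC| = (0.8545,0.5194); ey = (-0.5194,0.8545)
P = B + -0.70·ex + -1.02·ey = (1.1995,1.4837)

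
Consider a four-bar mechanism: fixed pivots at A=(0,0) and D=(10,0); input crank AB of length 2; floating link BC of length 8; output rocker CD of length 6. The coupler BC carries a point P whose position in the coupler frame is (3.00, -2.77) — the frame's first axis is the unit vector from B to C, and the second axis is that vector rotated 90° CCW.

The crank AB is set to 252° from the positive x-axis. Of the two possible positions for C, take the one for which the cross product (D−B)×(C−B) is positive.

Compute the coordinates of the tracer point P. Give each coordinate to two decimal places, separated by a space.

3.46 -1.85

A=(0,0), D=(10.00,0)
B = A + 2.00·(cos252°, sin252°) = (-0.6180, -1.9021)
|BD| = 10.7871
circle(B,8.00) ∩ circle(D,6.00): a=6.6914, h=4.3847
  candidates: C₊=(5.1953,3.5938) cross=47.298; C₋=(6.7417,-5.0382) cross=-47.298
  mode + wants cross > 0 → take C=(5.1953,3.5938) (cross=47.298)
ex = (C−B)/|BC| = (0.7267,0.6870); ey = (-0.6870,0.7267)
P = B + 3.00·ex + -2.77·ey = (3.4649,-1.8540)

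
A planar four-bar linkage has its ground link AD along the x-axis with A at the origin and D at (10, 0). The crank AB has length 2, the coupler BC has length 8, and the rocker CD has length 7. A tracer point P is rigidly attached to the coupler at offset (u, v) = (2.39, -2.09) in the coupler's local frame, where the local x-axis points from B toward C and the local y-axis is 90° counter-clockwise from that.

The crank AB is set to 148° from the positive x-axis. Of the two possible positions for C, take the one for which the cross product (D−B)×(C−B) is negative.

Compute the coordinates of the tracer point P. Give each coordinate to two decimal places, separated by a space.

-1.25 -2.08

A=(0,0), D=(10.00,0)
B = A + 2.00·(cos148°, sin148°) = (-1.6961, 1.0598)
|BD| = 11.7440
circle(B,8.00) ∩ circle(D,7.00): a=6.5106, h=4.6488
  candidates: C₊=(5.2075,5.1022) cross=54.596; C₋=(4.3684,-4.1576) cross=-54.596
  mode - wants cross < 0 → take C=(4.3684,-4.1576) (cross=-54.596)
ex = (C−B)/|BC| = (0.7581,-0.6522); ey = (0.6522,0.7581)
P = B + 2.39·ex + -2.09·ey = (-1.2474,-2.0832)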